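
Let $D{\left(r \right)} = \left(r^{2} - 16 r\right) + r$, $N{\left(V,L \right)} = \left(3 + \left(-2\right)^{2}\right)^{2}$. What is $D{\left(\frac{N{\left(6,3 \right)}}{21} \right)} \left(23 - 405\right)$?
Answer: $\frac{101612}{9} \approx 11290.0$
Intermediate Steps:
$N{\left(V,L \right)} = 49$ ($N{\left(V,L \right)} = \left(3 + 4\right)^{2} = 7^{2} = 49$)
$D{\left(r \right)} = r^{2} - 15 r$
$D{\left(\frac{N{\left(6,3 \right)}}{21} \right)} \left(23 - 405\right) = \frac{49}{21} \left(-15 + \frac{49}{21}\right) \left(23 - 405\right) = 49 \cdot \frac{1}{21} \left(-15 + 49 \cdot \frac{1}{21}\right) \left(-382\right) = \frac{7 \left(-15 + \frac{7}{3}\right)}{3} \left(-382\right) = \frac{7}{3} \left(- \frac{38}{3}\right) \left(-382\right) = \left(- \frac{266}{9}\right) \left(-382\right) = \frac{101612}{9}$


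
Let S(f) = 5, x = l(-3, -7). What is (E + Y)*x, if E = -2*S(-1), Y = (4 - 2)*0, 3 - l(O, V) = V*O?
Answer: 180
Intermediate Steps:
l(O, V) = 3 - O*V (l(O, V) = 3 - V*O = 3 - O*V)
x = -18 (x = 3 - 1*(-3)*(-7) = 3 - 21 = -18)
Y = 0 (Y = 2*0 = 0)
E = -10 (E = -2*5 = -10)
(E + Y)*x = (-10 + 0)*(-18) = -10*(-18) = 180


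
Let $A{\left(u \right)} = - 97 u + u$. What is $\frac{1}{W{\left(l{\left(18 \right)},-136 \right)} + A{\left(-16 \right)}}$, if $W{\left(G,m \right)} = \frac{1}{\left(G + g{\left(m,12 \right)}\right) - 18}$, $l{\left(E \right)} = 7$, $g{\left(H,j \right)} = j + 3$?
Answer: $\frac{4}{6145} \approx 0.00065094$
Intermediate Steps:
$A{\left(u \right)} = - 96 u$
$g{\left(H,j \right)} = 3 + j$
$W{\left(G,m \right)} = \frac{1}{-3 + G}$ ($W{\left(G,m \right)} = \frac{1}{\left(G + \left(3 + 12\right)\right) - 18} = \frac{1}{\left(G + 15\right) - 18} = \frac{1}{\left(15 + G\right) - 18} = \frac{1}{-3 + G}$)
$\frac{1}{W{\left(l{\left(18 \right)},-136 \right)} + A{\left(-16 \right)}} = \frac{1}{\frac{1}{-3 + 7} - -1536} = \frac{1}{\frac{1}{4} + 1536} = \frac{1}{\frac{6145}{4}} = \frac{4}{6145}$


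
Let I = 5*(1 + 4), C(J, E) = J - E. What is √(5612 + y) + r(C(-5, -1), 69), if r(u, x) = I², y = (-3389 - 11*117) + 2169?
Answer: 625 + 3*√345 ≈ 680.72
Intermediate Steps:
y = -2507 (y = (-3389 - 1287) + 2169 = -4676 + 2169 = -2507)
I = 25 (I = 5*5 = 25)
r(u, x) = 625 (r(u, x) = 25² = 625)
√(5612 + y) + r(C(-5, -1), 69) = √(5612 - 2507) + 625 = √3105 + 625 = 3*√345 + 625 = 625 + 3*√345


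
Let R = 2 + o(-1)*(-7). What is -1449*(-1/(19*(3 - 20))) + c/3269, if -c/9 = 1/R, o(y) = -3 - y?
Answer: -75791403/16894192 ≈ -4.4862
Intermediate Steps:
R = 16 (R = 2 + (-3 - 1*(-1))*(-7) = 2 + (-3 + 1)*(-7) = 2 - 2*(-7) = 2 + 14 = 16)
c = -9/16 ≈ -0.56250
-1449*(-1/(19*(3 - 20))) + c/3269 = -1449*(-1/(19*(3 - 20))) - 9/16/3269 = -1449/((-19*(-17))) - 9/16*1/3269 = -1449/323 - 9/52304 = -75791403/16894192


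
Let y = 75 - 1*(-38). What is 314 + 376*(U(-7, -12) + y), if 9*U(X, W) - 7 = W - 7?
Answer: 126902/3 ≈ 42301.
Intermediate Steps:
U(X, W) = W/9 (U(X, W) = 7/9 + (W - 7)/9 = 7/9 + (-7 + W)/9 = 7/9 + (-7/9 + W/9) = W/9)
y = 113 (y = 75 + 38 = 113)
314 + 376*(U(-7, -12) + y) = 314 + 376*((⅑)*(-12) + 113) = 314 + 376*(-4/3 + 113) = 314 + 376*(335/3) = 314 + 125960/3 = 126902/3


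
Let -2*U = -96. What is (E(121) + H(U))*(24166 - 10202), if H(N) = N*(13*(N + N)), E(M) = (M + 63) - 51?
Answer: 838356668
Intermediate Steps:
E(M) = 12 + M (E(M) = (63 + M) - 51 = 12 + M)
U = 48 (U = -½*(-96) = 48)
H(N) = 26*N² (H(N) = N*(13*(2*N)) = N*(26*N) = 26*N²)
(E(121) + H(U))*(24166 - 10202) = ((12 + 121) + 26*48²)*(24166 - 10202) = (133 + 26*2304)*13964 = (133 + 59904)*13964 = 60037*13964 = 838356668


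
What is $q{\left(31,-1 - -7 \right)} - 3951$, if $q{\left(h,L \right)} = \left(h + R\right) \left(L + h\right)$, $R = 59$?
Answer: $-621$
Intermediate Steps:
$q{\left(h,L \right)} = \left(59 + h\right) \left(L + h\right)$ ($q{\left(h,L \right)} = \left(h + 59\right) \left(L + h\right) = \left(59 + h\right) \left(L + h\right)$)
$q{\left(31,-1 - -7 \right)} - 3951 = \left(31^{2} + 59 \left(-1 - -7\right) + 59 \cdot 31 + \left(-1 - -7\right) 31\right) - 3951 = \left(961 + 59 \left(-1 + 7\right) + 1829 + \left(-1 + 7\right) 31\right) - 3951 = \left(961 + 59 \cdot 6 + 1829 + 6 \cdot 31\right) - 3951 = \left(961 + 354 + 1829 + 186\right) - 3951 = 3330 - 3951 = -621$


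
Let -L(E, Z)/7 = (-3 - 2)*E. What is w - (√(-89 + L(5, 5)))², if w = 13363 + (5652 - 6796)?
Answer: 12133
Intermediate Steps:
L(E, Z) = 35*E (L(E, Z) = -7*(-3 - 2)*E = -(-35)*E = 35*E)
w = 12219 (w = 13363 - 1144 = 12219)
w - (√(-89 + L(5, 5)))² = 12219 - (√(-89 + 35*5))² = 12219 - (√(-89 + 175))² = 12219 - (√86)² = 12219 - 1*86 = 12219 - 86 = 12133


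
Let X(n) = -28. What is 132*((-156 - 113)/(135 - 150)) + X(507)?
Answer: 11696/5 ≈ 2339.2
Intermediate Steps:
132*((-156 - 113)/(135 - 150)) + X(507) = 132*((-156 - 113)/(135 - 150)) - 28 = 132*(-269/(-15)) - 28 = 132*(-269*(-1/15)) - 28 = 132*(269/15) - 28 = 11836/5 - 28 = 11696/5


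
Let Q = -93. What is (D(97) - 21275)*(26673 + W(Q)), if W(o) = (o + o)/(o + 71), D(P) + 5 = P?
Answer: -6217125768/11 ≈ -5.6519e+8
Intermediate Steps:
D(P) = -5 + P
W(o) = 2*o/(71 + o) (W(o) = (2*o)/(71 + o) = 2*o/(71 + o))
(D(97) - 21275)*(26673 + W(Q)) = ((-5 + 97) - 21275)*(26673 + 2*(-93)/(71 - 93)) = (92 - 21275)*(26673 + 2*(-93)/(-22)) = -21183*(26673 + 2*(-93)*(-1/22)) = -21183*(26673 + 93/11) = -21183*293496/11 = -6217125768/11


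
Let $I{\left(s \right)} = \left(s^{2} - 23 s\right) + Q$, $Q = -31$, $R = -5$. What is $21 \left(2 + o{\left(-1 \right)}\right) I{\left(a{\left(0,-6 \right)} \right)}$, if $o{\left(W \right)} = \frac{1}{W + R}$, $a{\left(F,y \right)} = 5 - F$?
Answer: $- \frac{9317}{2} \approx -4658.5$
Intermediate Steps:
$o{\left(W \right)} = \frac{1}{-5 + W}$ ($o{\left(W \right)} = \frac{1}{W - 5} = \frac{1}{-5 + W}$)
$I{\left(s \right)} = -31 + s^{2} - 23 s$ ($I{\left(s \right)} = \left(s^{2} - 23 s\right) - 31 = -31 + s^{2} - 23 s$)
$21 \left(2 + o{\left(-1 \right)}\right) I{\left(a{\left(0,-6 \right)} \right)} = 21 \left(2 + \frac{1}{-5 - 1}\right) \left(-31 + \left(5 - 0\right)^{2} - 23 \left(5 - 0\right)\right) = 21 \left(2 + \frac{1}{-6}\right) \left(-31 + \left(5 + 0\right)^{2} - 23 \left(5 + 0\right)\right) = 21 \left(2 - \frac{1}{6}\right) \left(-31 + 5^{2} - 115\right) = 21 \cdot \frac{11}{6} \left(-31 + 25 - 115\right) = \frac{77}{2} \left(-121\right) = - \frac{9317}{2}$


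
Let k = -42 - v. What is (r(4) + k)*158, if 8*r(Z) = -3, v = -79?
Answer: 23147/4 ≈ 5786.8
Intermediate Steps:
k = 37 (k = -42 - 1*(-79) = -42 + 79 = 37)
r(Z) = -3/8 (r(Z) = (⅛)*(-3) = -3/8)
(r(4) + k)*158 = (-3/8 + 37)*158 = (293/8)*158 = 23147/4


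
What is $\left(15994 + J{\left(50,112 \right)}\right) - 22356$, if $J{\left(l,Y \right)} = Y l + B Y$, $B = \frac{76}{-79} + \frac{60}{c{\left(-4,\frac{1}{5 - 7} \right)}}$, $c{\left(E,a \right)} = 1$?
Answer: $\frac{462170}{79} \approx 5850.3$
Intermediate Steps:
$B = \frac{4664}{79}$ ($B = \frac{76}{-79} + \frac{60}{1} = 76 \left(- \frac{1}{79}\right) + 60 \cdot 1 = - \frac{76}{79} + 60 = \frac{4664}{79} \approx 59.038$)
$J{\left(l,Y \right)} = \frac{4664 Y}{79} + Y l$ ($J{\left(l,Y \right)} = Y l + \frac{4664 Y}{79} = \frac{4664 Y}{79} + Y l$)
$\left(15994 + J{\left(50,112 \right)}\right) - 22356 = \left(15994 + \frac{1}{79} \cdot 112 \left(4664 + 79 \cdot 50\right)\right) - 22356 = \left(15994 + \frac{1}{79} \cdot 112 \left(4664 + 3950\right)\right) - 22356 = \left(15994 + \frac{1}{79} \cdot 112 \cdot 8614\right) - 22356 = \left(15994 + \frac{964768}{79}\right) - 22356 = \frac{2228294}{79} - 22356 = \frac{462170}{79}$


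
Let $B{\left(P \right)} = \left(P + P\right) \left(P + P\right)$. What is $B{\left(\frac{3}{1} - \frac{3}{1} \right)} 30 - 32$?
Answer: $-32$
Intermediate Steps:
$B{\left(P \right)} = 4 P^{2}$ ($B{\left(P \right)} = 2 P 2 P = 4 P^{2}$)
$B{\left(\frac{3}{1} - \frac{3}{1} \right)} 30 - 32 = 4 \left(\frac{3}{1} - \frac{3}{1}\right)^{2} \cdot 30 - 32 = 4 \left(3 \cdot 1 - 3\right)^{2} \cdot 30 - 32 = 4 \left(3 - 3\right)^{2} \cdot 30 - 32 = 4 \cdot 0^{2} \cdot 30 - 32 = 4 \cdot 0 \cdot 30 - 32 = 0 \cdot 30 - 32 = 0 - 32 = -32$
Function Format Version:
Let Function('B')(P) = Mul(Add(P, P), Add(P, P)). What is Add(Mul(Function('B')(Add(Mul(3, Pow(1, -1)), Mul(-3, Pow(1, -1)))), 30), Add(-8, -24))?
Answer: -32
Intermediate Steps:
Function('B')(P) = Mul(4, Pow(P, 2)) (Function('B')(P) = Mul(Mul(2, P), Mul(2, P)) = Mul(4, Pow(P, 2)))
Add(Mul(Function('B')(Add(Mul(3, Pow(1, -1)), Mul(-3, Pow(1, -1)))), 30), Add(-8, -24)) = Add(Mul(Mul(4, Pow(Add(Mul(3, Pow(1, -1)), Mul(-3, Pow(1, -1))), 2)), 30), Add(-8, -24)) = Add(Mul(Mul(4, Pow(Add(Mul(3, 1), Mul(-3, 1)), 2)), 30), -32) = Add(Mul(Mul(4, Pow(Add(3, -3), 2)), 30), -32) = Add(Mul(Mul(4, Pow(0, 2)), 30), -32) = Add(Mul(Mul(4, 0), 30), -32) = Add(Mul(0, 30), -32) = Add(0, -32) = -32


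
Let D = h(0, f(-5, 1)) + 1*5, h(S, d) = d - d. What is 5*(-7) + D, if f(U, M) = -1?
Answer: -30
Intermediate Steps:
h(S, d) = 0
D = 5 (D = 0 + 1*5 = 0 + 5 = 5)
5*(-7) + D = 5*(-7) + 5 = -35 + 5 = -30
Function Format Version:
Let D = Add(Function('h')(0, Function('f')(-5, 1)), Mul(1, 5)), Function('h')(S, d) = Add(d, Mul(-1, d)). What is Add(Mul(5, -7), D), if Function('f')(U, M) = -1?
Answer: -30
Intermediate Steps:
Function('h')(S, d) = 0
D = 5 (D = Add(0, Mul(1, 5)) = Add(0, 5) = 5)
Add(Mul(5, -7), D) = Add(Mul(5, -7), 5) = Add(-35, 5) = -30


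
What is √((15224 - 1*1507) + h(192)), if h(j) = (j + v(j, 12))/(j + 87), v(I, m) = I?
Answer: √118650237/93 ≈ 117.13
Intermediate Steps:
h(j) = 2*j/(87 + j) (h(j) = (j + j)/(j + 87) = (2*j)/(87 + j) = 2*j/(87 + j))
√((15224 - 1*1507) + h(192)) = √((15224 - 1*1507) + 2*192/(87 + 192)) = √((15224 - 1507) + 2*192/279) = √(13717 + 2*192*(1/279)) = √(13717 + 128/93) = √(1275809/93) = √118650237/93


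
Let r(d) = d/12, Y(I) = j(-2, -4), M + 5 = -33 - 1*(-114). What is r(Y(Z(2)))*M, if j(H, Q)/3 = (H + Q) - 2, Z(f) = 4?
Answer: -152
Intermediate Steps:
M = 76 (M = -5 + (-33 - 1*(-114)) = -5 + (-33 + 114) = -5 + 81 = 76)
j(H, Q) = -6 + 3*H + 3*Q (j(H, Q) = 3*((H + Q) - 2) = 3*(-2 + H + Q) = -6 + 3*H + 3*Q)
Y(I) = -24 (Y(I) = -6 + 3*(-2) + 3*(-4) = -6 - 6 - 12 = -24)
r(d) = d/12 (r(d) = d*(1/12) = d/12)
r(Y(Z(2)))*M = ((1/12)*(-24))*76 = -2*76 = -152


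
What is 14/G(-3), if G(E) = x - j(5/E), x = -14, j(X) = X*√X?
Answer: -5292/5417 - 210*I*√15/5417 ≈ -0.97692 - 0.15014*I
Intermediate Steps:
j(X) = X^(3/2)
G(E) = -14 - 5*√5*(1/E)^(3/2) (G(E) = -14 - (5/E)^(3/2) = -14 - 5*√5*(1/E)^(3/2))
14/G(-3) = 14/(-14 - 5*√5*(1/(-3))^(3/2)) = 14/(-14 - 5*√5*(-⅓)^(3/2)) = 14/(-14 - 5*√5*(-I*√3/9)) = 14/(-14 + 5*I*√15/9)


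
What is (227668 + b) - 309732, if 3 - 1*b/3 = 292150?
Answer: -958505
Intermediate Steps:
b = -876441 (b = 9 - 3*292150 = 9 - 876450 = -876441)
(227668 + b) - 309732 = (227668 - 876441) - 309732 = -648773 - 309732 = -958505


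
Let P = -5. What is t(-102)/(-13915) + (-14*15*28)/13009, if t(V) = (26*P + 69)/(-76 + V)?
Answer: -14564789149/32221601830 ≈ -0.45202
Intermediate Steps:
t(V) = -61/(-76 + V) (t(V) = (26*(-5) + 69)/(-76 + V) = (-130 + 69)/(-76 + V) = -61/(-76 + V))
t(-102)/(-13915) + (-14*15*28)/13009 = -61/(-76 - 102)/(-13915) + (-14*15*28)/13009 = -61/(-178)*(-1/13915) - 210*28*(1/13009) = -61*(-1/178)*(-1/13915) - 5880*1/13009 = (61/178)*(-1/13915) - 5880/13009 = -61/2476870 - 5880/13009 = -14564789149/32221601830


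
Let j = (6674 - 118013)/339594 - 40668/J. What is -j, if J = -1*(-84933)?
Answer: 2585218231/3204748578 ≈ 0.80668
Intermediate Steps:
J = 84933
j = -2585218231/3204748578 (j = (6674 - 118013)/339594 - 40668/84933 = -111339*1/339594 - 40668*1/84933 = -37113/113198 - 13556/28311 = -2585218231/3204748578 ≈ -0.80668)
-j = -1*(-2585218231/3204748578) = 2585218231/3204748578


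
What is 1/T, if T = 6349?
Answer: 1/6349 ≈ 0.00015751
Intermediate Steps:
1/T = 1/6349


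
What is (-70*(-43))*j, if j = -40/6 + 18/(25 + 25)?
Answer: -284746/15 ≈ -18983.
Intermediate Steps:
j = -473/75 (j = -40*1/6 + 18/50 = -20/3 + 18*(1/50) = -20/3 + 9/25 = -473/75 ≈ -6.3067)
(-70*(-43))*j = -70*(-43)*(-473/75) = 3010*(-473/75) = -284746/15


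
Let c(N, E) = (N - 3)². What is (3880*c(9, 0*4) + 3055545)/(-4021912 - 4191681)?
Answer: -3195225/8213593 ≈ -0.38902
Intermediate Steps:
c(N, E) = (-3 + N)²
(3880*c(9, 0*4) + 3055545)/(-4021912 - 4191681) = (3880*(-3 + 9)² + 3055545)/(-4021912 - 4191681) = (3880*6² + 3055545)/(-8213593) = (3880*36 + 3055545)*(-1/8213593) = (139680 + 3055545)*(-1/8213593) = 3195225*(-1/8213593) = -3195225/8213593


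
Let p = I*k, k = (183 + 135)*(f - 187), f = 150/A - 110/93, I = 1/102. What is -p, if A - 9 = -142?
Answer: 124103899/210273 ≈ 590.20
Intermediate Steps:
A = -133 (A = 9 - 142 = -133)
I = 1/102 ≈ 0.0098039
f = -28580/12369 (f = 150/(-133) - 110/93 = 150*(-1/133) - 110*1/93 = -150/133 - 110/93 = -28580/12369 ≈ -2.3106)
k = -248207798/4123 (k = (183 + 135)*(-28580/12369 - 187) = 318*(-2341583/12369) = -248207798/4123 ≈ -60201.)
p = -124103899/210273 (p = (1/102)*(-248207798/4123) = -124103899/210273 ≈ -590.20)
-p = -1*(-124103899/210273) = 124103899/210273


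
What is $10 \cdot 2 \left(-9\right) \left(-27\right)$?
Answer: $4860$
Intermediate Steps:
$10 \cdot 2 \left(-9\right) \left(-27\right) = 20 \left(-9\right) \left(-27\right) = \left(-180\right) \left(-27\right) = 4860$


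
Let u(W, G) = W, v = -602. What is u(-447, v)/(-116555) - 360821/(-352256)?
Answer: 42212950087/41057198080 ≈ 1.0282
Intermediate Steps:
u(-447, v)/(-116555) - 360821/(-352256) = -447/(-116555) - 360821/(-352256) = -447*(-1/116555) - 360821*(-1/352256) = 447/116555 + 360821/352256 = 42212950087/41057198080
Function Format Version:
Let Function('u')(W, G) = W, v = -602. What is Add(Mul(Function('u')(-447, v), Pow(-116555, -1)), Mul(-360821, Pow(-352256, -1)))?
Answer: Rational(42212950087, 41057198080) ≈ 1.0282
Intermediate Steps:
Add(Mul(Function('u')(-447, v), Pow(-116555, -1)), Mul(-360821, Pow(-352256, -1))) = Add(Mul(-447, Pow(-116555, -1)), Mul(-360821, Pow(-352256, -1))) = Add(Mul(-447, Rational(-1, 116555)), Mul(-360821, Rational(-1, 352256))) = Add(Rational(447, 116555), Rational(360821, 352256)) = Rational(42212950087, 41057198080)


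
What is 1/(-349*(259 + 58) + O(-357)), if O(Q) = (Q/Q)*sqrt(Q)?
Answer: -110633/12239661046 - I*sqrt(357)/12239661046 ≈ -9.0389e-6 - 1.5437e-9*I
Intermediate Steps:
O(Q) = sqrt(Q) (O(Q) = 1*sqrt(Q) = sqrt(Q))
1/(-349*(259 + 58) + O(-357)) = 1/(-349*(259 + 58) + sqrt(-357)) = 1/(-349*317 + I*sqrt(357)) = 1/(-110633 + I*sqrt(357))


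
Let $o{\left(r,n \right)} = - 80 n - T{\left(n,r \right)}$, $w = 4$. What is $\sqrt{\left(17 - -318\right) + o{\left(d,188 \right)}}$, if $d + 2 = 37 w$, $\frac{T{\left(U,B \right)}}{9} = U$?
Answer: $i \sqrt{16397} \approx 128.05 i$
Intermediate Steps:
$T{\left(U,B \right)} = 9 U$
$d = 146$ ($d = -2 + 37 \cdot 4 = -2 + 148 = 146$)
$o{\left(r,n \right)} = - 89 n$ ($o{\left(r,n \right)} = - 80 n - 9 n = - 89 n$)
$\sqrt{\left(17 - -318\right) + o{\left(d,188 \right)}} = \sqrt{\left(17 - -318\right) - 16732} = \sqrt{\left(17 + 318\right) - 16732} = \sqrt{335 - 16732} = \sqrt{-16397} = i \sqrt{16397}$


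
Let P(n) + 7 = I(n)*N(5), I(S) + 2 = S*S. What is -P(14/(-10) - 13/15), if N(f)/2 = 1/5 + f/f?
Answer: -199/375 ≈ -0.53067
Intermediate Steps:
I(S) = -2 + S**2 (I(S) = -2 + S*S = -2 + S**2)
N(f) = 12/5 (N(f) = 2*(1/5 + f/f) = 2*(1*(1/5) + 1) = 2*(1/5 + 1) = 2*(6/5) = 12/5)
P(n) = -59/5 + 12*n**2/5 (P(n) = -7 + (-2 + n**2)*(12/5) = -7 + (-24/5 + 12*n**2/5) = -59/5 + 12*n**2/5)
-P(14/(-10) - 13/15) = -(-59/5 + 12*(14/(-10) - 13/15)**2/5) = -(-59/5 + 12*(14*(-1/10) - 13*1/15)**2/5) = -(-59/5 + 12*(-7/5 - 13/15)**2/5) = -(-59/5 + 12*(-34/15)**2/5) = -(-59/5 + (12/5)*(1156/225)) = -(-59/5 + 4624/375) = -1*199/375 = -199/375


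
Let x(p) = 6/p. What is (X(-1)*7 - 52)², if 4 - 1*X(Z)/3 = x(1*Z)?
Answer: 24964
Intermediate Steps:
X(Z) = 12 - 18/Z (X(Z) = 12 - 18/(1*Z) = 12 - 18/Z)
(X(-1)*7 - 52)² = ((12 - 18/(-1))*7 - 52)² = ((12 - 18*(-1))*7 - 52)² = ((12 + 18)*7 - 52)² = (30*7 - 52)² = (210 - 52)² = 158² = 24964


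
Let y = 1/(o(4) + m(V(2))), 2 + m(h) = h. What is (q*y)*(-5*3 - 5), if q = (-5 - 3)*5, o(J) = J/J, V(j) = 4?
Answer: 800/3 ≈ 266.67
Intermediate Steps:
o(J) = 1
m(h) = -2 + h
q = -40 (q = -8*5 = -40)
y = 1/3 (y = 1/(1 + (-2 + 4)) = 1/(1 + 2) = 1/3 ≈ 0.33333)
(q*y)*(-5*3 - 5) = (-40*1/3)*(-5*3 - 5) = -40*(-15 - 5)/3 = -40/3*(-20) = 800/3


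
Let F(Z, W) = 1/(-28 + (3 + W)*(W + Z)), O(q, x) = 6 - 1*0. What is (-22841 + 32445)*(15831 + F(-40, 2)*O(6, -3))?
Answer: 16572431904/109 ≈ 1.5204e+8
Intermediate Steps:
O(q, x) = 6 (O(q, x) = 6 + 0 = 6)
(-22841 + 32445)*(15831 + F(-40, 2)*O(6, -3)) = (-22841 + 32445)*(15831 + 6/(-28 + 2² + 3*2 + 3*(-40) + 2*(-40))) = 9604*(15831 + 6/(-28 + 4 + 6 - 120 - 80)) = 9604*(15831 + 6/(-218)) = 9604*(15831 - 1/218*6) = 9604*(15831 - 3/109) = 9604*(1725576/109) = 16572431904/109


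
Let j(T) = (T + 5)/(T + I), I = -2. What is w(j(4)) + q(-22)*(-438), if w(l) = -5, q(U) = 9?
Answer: -3947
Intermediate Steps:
j(T) = (5 + T)/(-2 + T) (j(T) = (T + 5)/(T - 2) = (5 + T)/(-2 + T))
w(j(4)) + q(-22)*(-438) = -5 + 9*(-438) = -5 - 3942 = -3947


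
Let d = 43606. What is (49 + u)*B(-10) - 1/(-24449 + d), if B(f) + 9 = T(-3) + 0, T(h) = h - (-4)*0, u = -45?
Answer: -919537/19157 ≈ -48.000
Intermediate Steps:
T(h) = h (T(h) = h - 1*0 = h + 0 = h)
B(f) = -12 (B(f) = -9 + (-3 + 0) = -9 - 3 = -12)
(49 + u)*B(-10) - 1/(-24449 + d) = (49 - 45)*(-12) - 1/(-24449 + 43606) = 4*(-12) - 1/19157 = -48 - 1*1/19157 = -48 - 1/19157 = -919537/19157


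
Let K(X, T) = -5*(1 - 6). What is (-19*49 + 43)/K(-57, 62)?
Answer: -888/25 ≈ -35.520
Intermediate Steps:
K(X, T) = 25 (K(X, T) = -5*(-5) = 25)
(-19*49 + 43)/K(-57, 62) = (-19*49 + 43)/25 = (-931 + 43)*(1/25) = -888*1/25 = -888/25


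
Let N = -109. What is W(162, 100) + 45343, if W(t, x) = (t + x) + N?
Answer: 45496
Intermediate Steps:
W(t, x) = -109 + t + x (W(t, x) = (t + x) - 109 = -109 + t + x)
W(162, 100) + 45343 = (-109 + 162 + 100) + 45343 = 153 + 45343 = 45496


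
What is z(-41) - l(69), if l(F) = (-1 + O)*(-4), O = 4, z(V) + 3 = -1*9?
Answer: 0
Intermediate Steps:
z(V) = -12 (z(V) = -3 - 1*9 = -3 - 9 = -12)
l(F) = -12 (l(F) = (-1 + 4)*(-4) = 3*(-4) = -12)
z(-41) - l(69) = -12 - 1*(-12) = -12 + 12 = 0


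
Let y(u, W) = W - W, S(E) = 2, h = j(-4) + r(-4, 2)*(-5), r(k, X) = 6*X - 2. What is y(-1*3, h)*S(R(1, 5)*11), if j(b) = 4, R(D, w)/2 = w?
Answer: 0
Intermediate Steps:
R(D, w) = 2*w
r(k, X) = -2 + 6*X
h = -46 (h = 4 + (-2 + 6*2)*(-5) = 4 + (-2 + 12)*(-5) = 4 + 10*(-5) = 4 - 50 = -46)
y(u, W) = 0
y(-1*3, h)*S(R(1, 5)*11) = 0*2 = 0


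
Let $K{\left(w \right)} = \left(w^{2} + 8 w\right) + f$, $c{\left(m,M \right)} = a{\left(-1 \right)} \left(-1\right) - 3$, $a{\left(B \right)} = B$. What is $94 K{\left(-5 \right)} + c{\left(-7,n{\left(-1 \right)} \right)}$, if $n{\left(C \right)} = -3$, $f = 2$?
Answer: $-1224$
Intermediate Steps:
$c{\left(m,M \right)} = -2$ ($c{\left(m,M \right)} = \left(-1\right) \left(-1\right) - 3 = 1 - 3 = -2$)
$K{\left(w \right)} = 2 + w^{2} + 8 w$ ($K{\left(w \right)} = \left(w^{2} + 8 w\right) + 2 = 2 + w^{2} + 8 w$)
$94 K{\left(-5 \right)} + c{\left(-7,n{\left(-1 \right)} \right)} = 94 \left(2 + \left(-5\right)^{2} + 8 \left(-5\right)\right) - 2 = 94 \left(2 + 25 - 40\right) - 2 = 94 \left(-13\right) - 2 = -1222 - 2 = -1224$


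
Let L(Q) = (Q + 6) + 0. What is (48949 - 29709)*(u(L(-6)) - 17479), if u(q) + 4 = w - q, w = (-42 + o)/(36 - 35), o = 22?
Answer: -336757720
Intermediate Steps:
w = -20 (w = (-42 + 22)/(36 - 35) = -20/1 = -20*1 = -20)
L(Q) = 6 + Q (L(Q) = (6 + Q) + 0 = 6 + Q)
u(q) = -24 - q (u(q) = -4 + (-20 - q) = -24 - q)
(48949 - 29709)*(u(L(-6)) - 17479) = (48949 - 29709)*((-24 - (6 - 6)) - 17479) = 19240*((-24 - 1*0) - 17479) = 19240*((-24 + 0) - 17479) = 19240*(-24 - 17479) = 19240*(-17503) = -336757720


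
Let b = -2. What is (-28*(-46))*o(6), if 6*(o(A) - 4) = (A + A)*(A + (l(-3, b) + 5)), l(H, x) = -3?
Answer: 25760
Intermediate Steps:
o(A) = 4 + A*(2 + A)/3 (o(A) = 4 + ((A + A)*(A + (-3 + 5)))/6 = 4 + ((2*A)*(A + 2))/6 = 4 + ((2*A)*(2 + A))/6 = 4 + (2*A*(2 + A))/6 = 4 + A*(2 + A)/3)
(-28*(-46))*o(6) = (-28*(-46))*(4 + (1/3)*6**2 + (2/3)*6) = 1288*(4 + (1/3)*36 + 4) = 1288*(4 + 12 + 4) = 1288*20 = 25760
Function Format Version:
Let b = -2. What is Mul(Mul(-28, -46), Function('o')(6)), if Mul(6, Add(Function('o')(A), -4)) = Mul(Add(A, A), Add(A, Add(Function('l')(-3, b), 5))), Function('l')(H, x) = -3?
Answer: 25760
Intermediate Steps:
Function('o')(A) = Add(4, Mul(Rational(1, 3), A, Add(2, A))) (Function('o')(A) = Add(4, Mul(Rational(1, 6), Mul(Add(A, A), Add(A, Add(-3, 5))))) = Add(4, Mul(Rational(1, 6), Mul(Mul(2, A), Add(A, 2)))) = Add(4, Mul(Rational(1, 6), Mul(Mul(2, A), Add(2, A)))) = Add(4, Mul(Rational(1, 6), Mul(2, A, Add(2, A)))) = Add(4, Mul(Rational(1, 3), A, Add(2, A))))
Mul(Mul(-28, -46), Function('o')(6)) = Mul(Mul(-28, -46), Add(4, Mul(Rational(1, 3), Pow(6, 2)), Mul(Rational(2, 3), 6))) = Mul(1288, Add(4, Mul(Rational(1, 3), 36), 4)) = Mul(1288, Add(4, 12, 4)) = Mul(1288, 20) = 25760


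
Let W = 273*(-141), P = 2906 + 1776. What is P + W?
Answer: -33811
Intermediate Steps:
P = 4682
W = -38493
P + W = 4682 - 38493 = -33811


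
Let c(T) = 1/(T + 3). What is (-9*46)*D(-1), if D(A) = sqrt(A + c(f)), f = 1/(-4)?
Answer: -414*I*sqrt(77)/11 ≈ -330.26*I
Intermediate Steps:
f = -1/4 (f = 1*(-1/4) = -1/4 ≈ -0.25000)
c(T) = 1/(3 + T)
D(A) = sqrt(4/11 + A) (D(A) = sqrt(A + 1/(3 - 1/4)) = sqrt(A + 1/(11/4)) = sqrt(A + 4/11) = sqrt(4/11 + A))
(-9*46)*D(-1) = (-9*46)*(sqrt(44 + 121*(-1))/11) = -414*sqrt(44 - 121)/11 = -414*sqrt(-77)/11 = -414*I*sqrt(77)/11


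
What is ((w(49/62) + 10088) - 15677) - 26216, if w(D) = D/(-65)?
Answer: -128174199/4030 ≈ -31805.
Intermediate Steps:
w(D) = -D/65 (w(D) = D*(-1/65) = -D/65)
((w(49/62) + 10088) - 15677) - 26216 = ((-49/(65*62) + 10088) - 15677) - 26216 = ((-1/65*49/62 + 10088) - 15677) - 26216 = ((-49/4030 + 10088) - 15677) - 26216 = (40654591/4030 - 15677) - 26216 = -22523719/4030 - 26216 = -128174199/4030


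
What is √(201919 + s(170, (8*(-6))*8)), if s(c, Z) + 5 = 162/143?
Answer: 2*√1032240638/143 ≈ 449.35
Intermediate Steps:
s(c, Z) = -553/143 (s(c, Z) = -5 + 162/143 = -553/143)
√(201919 + s(170, (8*(-6))*8)) = √(201919 - 553/143) = √(28873864/143) = 2*√1032240638/143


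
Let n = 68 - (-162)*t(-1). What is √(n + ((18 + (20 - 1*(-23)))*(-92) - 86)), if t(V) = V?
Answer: 4*I*√362 ≈ 76.105*I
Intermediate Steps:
n = -94 (n = 68 - (-162)*(-1) = 68 - 81*2 = 68 - 162 = -94)
√(n + ((18 + (20 - 1*(-23)))*(-92) - 86)) = √(-94 + ((18 + (20 - 1*(-23)))*(-92) - 86)) = √(-94 + ((18 + (20 + 23))*(-92) - 86)) = √(-94 + ((18 + 43)*(-92) - 86)) = √(-94 + (61*(-92) - 86)) = √(-94 + (-5612 - 86)) = √(-94 - 5698) = √(-5792) = 4*I*√362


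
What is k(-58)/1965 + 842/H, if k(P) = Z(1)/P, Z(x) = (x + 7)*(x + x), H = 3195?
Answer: 3197054/12137805 ≈ 0.26340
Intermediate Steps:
Z(x) = 2*x*(7 + x) (Z(x) = (7 + x)*(2*x) = 2*x*(7 + x))
k(P) = 16/P (k(P) = (2*1*(7 + 1))/P = (2*1*8)/P = 16/P)
k(-58)/1965 + 842/H = (16/(-58))/1965 + 842/3195 = (16*(-1/58))*(1/1965) + 842*(1/3195) = -8/29*1/1965 + 842/3195 = -8/56985 + 842/3195 = 3197054/12137805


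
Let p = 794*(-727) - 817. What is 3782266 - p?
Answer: 4360321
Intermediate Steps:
p = -578055 (p = -577238 - 817 = -578055)
3782266 - p = 3782266 - 1*(-578055) = 3782266 + 578055 = 4360321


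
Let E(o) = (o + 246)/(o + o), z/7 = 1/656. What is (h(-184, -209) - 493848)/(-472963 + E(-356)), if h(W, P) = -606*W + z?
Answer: 22322771473/27613462772 ≈ 0.80840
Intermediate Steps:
z = 7/656 ≈ 0.010671
E(o) = (246 + o)/(2*o) (E(o) = (246 + o)/((2*o)) = (246 + o)*(1/(2*o)) = (246 + o)/(2*o))
h(W, P) = 7/656 - 606*W (h(W, P) = -606*W + 7/656 = 7/656 - 606*W)
(h(-184, -209) - 493848)/(-472963 + E(-356)) = ((7/656 - 606*(-184)) - 493848)/(-472963 + (1/2)*(246 - 356)/(-356)) = ((7/656 + 111504) - 493848)/(-472963 + (1/2)*(-1/356)*(-110)) = (73146631/656 - 493848)/(-472963 + 55/356) = -250817657/(656*(-168374773/356)) = -250817657/656*(-356/168374773) = 22322771473/27613462772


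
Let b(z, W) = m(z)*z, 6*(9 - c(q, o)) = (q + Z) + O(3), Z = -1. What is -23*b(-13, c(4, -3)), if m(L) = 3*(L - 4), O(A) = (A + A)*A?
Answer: -15249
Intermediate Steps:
O(A) = 2*A**2 (O(A) = (2*A)*A = 2*A**2)
c(q, o) = 37/6 - q/6 (c(q, o) = 9 - ((q - 1) + 2*3**2)/6 = 9 - ((-1 + q) + 2*9)/6 = 9 - ((-1 + q) + 18)/6 = 9 - (17 + q)/6 = 9 + (-17/6 - q/6) = 37/6 - q/6)
m(L) = -12 + 3*L (m(L) = 3*(-4 + L) = -12 + 3*L)
b(z, W) = z*(-12 + 3*z) (b(z, W) = (-12 + 3*z)*z = z*(-12 + 3*z))
-23*b(-13, c(4, -3)) = -69*(-13)*(-4 - 13) = -69*(-13)*(-17) = -23*663 = -15249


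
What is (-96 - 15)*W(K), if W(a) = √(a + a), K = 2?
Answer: -222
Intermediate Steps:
W(a) = √2*√a (W(a) = √(2*a) = √2*√a)
(-96 - 15)*W(K) = (-96 - 15)*(√2*√2) = -111*2 = -222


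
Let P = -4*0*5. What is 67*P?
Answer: 0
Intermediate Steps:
P = 0 (P = 0*5 = 0)
67*P = 67*0 = 0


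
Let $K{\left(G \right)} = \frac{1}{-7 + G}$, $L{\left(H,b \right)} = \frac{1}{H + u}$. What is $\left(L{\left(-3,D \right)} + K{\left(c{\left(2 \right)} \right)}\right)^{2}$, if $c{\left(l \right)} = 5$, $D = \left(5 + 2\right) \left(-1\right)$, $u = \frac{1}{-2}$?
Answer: $\frac{121}{196} \approx 0.61735$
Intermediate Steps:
$u = - \frac{1}{2} \approx -0.5$
$D = -7$ ($D = 7 \left(-1\right) = -7$)
$L{\left(H,b \right)} = \frac{1}{- \frac{1}{2} + H}$ ($L{\left(H,b \right)} = \frac{1}{H - \frac{1}{2}} = \frac{1}{- \frac{1}{2} + H}$)
$\left(L{\left(-3,D \right)} + K{\left(c{\left(2 \right)} \right)}\right)^{2} = \left(\frac{2}{-1 + 2 \left(-3\right)} + \frac{1}{-7 + 5}\right)^{2} = \left(\frac{2}{-1 - 6} + \frac{1}{-2}\right)^{2} = \left(\frac{2}{-7} - \frac{1}{2}\right)^{2} = \left(2 \left(- \frac{1}{7}\right) - \frac{1}{2}\right)^{2} = \left(- \frac{2}{7} - \frac{1}{2}\right)^{2} = \left(- \frac{11}{14}\right)^{2} = \frac{121}{196}$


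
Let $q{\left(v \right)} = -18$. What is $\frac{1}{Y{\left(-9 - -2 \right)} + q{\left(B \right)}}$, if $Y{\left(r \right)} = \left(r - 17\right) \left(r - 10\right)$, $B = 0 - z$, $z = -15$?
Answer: $\frac{1}{390} \approx 0.0025641$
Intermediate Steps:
$B = 15$ ($B = 0 - -15 = 0 + 15 = 15$)
$Y{\left(r \right)} = \left(-17 + r\right) \left(-10 + r\right)$
$\frac{1}{Y{\left(-9 - -2 \right)} + q{\left(B \right)}} = \frac{1}{\left(170 + \left(-9 - -2\right)^{2} - 27 \left(-9 - -2\right)\right) - 18} = \frac{1}{\left(170 + \left(-9 + 2\right)^{2} - 27 \left(-9 + 2\right)\right) - 18} = \frac{1}{\left(170 + \left(-7\right)^{2} - -189\right) - 18} = \frac{1}{\left(170 + 49 + 189\right) - 18} = \frac{1}{408 - 18} = \frac{1}{390}$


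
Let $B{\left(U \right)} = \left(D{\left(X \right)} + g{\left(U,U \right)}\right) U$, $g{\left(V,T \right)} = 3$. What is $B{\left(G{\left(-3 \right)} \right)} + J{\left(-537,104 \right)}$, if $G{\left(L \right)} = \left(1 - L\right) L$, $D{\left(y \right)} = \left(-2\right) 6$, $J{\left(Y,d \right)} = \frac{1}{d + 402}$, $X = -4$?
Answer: $\frac{54649}{506} \approx 108.0$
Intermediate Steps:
$J{\left(Y,d \right)} = \frac{1}{402 + d}$
$D{\left(y \right)} = -12$
$G{\left(L \right)} = L \left(1 - L\right)$
$B{\left(U \right)} = - 9 U$ ($B{\left(U \right)} = \left(-12 + 3\right) U = - 9 U$)
$B{\left(G{\left(-3 \right)} \right)} + J{\left(-537,104 \right)} = - 9 \left(- 3 \left(1 - -3\right)\right) + \frac{1}{402 + 104} = - 9 \left(- 3 \left(1 + 3\right)\right) + \frac{1}{506} = - 9 \left(\left(-3\right) 4\right) + \frac{1}{506} = \left(-9\right) \left(-12\right) + \frac{1}{506} = 108 + \frac{1}{506} = \frac{54649}{506}$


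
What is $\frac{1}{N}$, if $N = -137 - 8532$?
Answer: $- \frac{1}{8669} \approx -0.00011535$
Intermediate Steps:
$N = -8669$ ($N = -137 - 8532 = -8669$)
$\frac{1}{N} = \frac{1}{-8669} = - \frac{1}{8669}$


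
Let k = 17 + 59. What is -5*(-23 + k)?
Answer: -265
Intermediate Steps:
k = 76
-5*(-23 + k) = -5*(-23 + 76) = -5*53 = -265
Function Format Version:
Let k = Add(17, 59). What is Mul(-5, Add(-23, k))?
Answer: -265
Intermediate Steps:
k = 76
Mul(-5, Add(-23, k)) = Mul(-5, Add(-23, 76)) = Mul(-5, 53) = -265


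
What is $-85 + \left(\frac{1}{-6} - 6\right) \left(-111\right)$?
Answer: $\frac{1199}{2} \approx 599.5$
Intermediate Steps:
$-85 + \left(\frac{1}{-6} - 6\right) \left(-111\right) = -85 + \left(- \frac{1}{6} - 6\right) \left(-111\right) = -85 - - \frac{1369}{2} = -85 + \frac{1369}{2} = \frac{1199}{2}$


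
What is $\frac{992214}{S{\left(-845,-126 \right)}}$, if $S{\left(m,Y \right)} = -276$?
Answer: $- \frac{165369}{46} \approx -3595.0$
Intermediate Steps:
$\frac{992214}{S{\left(-845,-126 \right)}} = \frac{992214}{-276} = 992214 \left(- \frac{1}{276}\right) = - \frac{165369}{46}$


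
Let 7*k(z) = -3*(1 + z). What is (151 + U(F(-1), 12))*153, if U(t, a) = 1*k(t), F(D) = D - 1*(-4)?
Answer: 159885/7 ≈ 22841.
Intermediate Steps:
F(D) = 4 + D (F(D) = D + 4 = 4 + D)
k(z) = -3/7 - 3*z/7 (k(z) = (-3*(1 + z))/7 = (-3 - 3*z)/7 = -3/7 - 3*z/7)
U(t, a) = -3/7 - 3*t/7 (U(t, a) = 1*(-3/7 - 3*t/7) = -3/7 - 3*t/7)
(151 + U(F(-1), 12))*153 = (151 + (-3/7 - 3*(4 - 1)/7))*153 = (151 + (-3/7 - 3/7*3))*153 = (151 + (-3/7 - 9/7))*153 = (151 - 12/7)*153 = (1045/7)*153 = 159885/7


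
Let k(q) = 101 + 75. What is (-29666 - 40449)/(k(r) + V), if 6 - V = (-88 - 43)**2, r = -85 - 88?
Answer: 70115/16979 ≈ 4.1295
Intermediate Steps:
r = -173
k(q) = 176
V = -17155 (V = 6 - (-88 - 43)**2 = 6 - 1*(-131)**2 = 6 - 1*17161 = 6 - 17161 = -17155)
(-29666 - 40449)/(k(r) + V) = (-29666 - 40449)/(176 - 17155) = -70115/(-16979) = -70115*(-1/16979) = 70115/16979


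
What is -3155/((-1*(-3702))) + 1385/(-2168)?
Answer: -5983655/4012968 ≈ -1.4911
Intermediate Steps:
-3155/((-1*(-3702))) + 1385/(-2168) = -3155/3702 + 1385*(-1/2168) = -3155*1/3702 - 1385/2168 = -3155/3702 - 1385/2168 = -5983655/4012968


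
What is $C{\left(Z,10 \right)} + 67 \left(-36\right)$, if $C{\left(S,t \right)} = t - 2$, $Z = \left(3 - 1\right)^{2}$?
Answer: $-2404$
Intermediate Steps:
$Z = 4$ ($Z = 2^{2} = 4$)
$C{\left(S,t \right)} = -2 + t$
$C{\left(Z,10 \right)} + 67 \left(-36\right) = \left(-2 + 10\right) + 67 \left(-36\right) = 8 - 2412 = -2404$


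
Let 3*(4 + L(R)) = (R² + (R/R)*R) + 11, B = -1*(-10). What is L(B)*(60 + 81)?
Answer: 5123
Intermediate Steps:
B = 10
L(R) = -⅓ + R/3 + R²/3 (L(R) = -4 + ((R² + (R/R)*R) + 11)/3 = -4 + ((R² + 1*R) + 11)/3 = -4 + ((R² + R) + 11)/3 = -4 + ((R + R²) + 11)/3 = -4 + (11 + R + R²)/3 = -4 + (11/3 + R/3 + R²/3) = -⅓ + R/3 + R²/3)
L(B)*(60 + 81) = (-⅓ + (⅓)*10 + (⅓)*10²)*(60 + 81) = (-⅓ + 10/3 + (⅓)*100)*141 = (-⅓ + 10/3 + 100/3)*141 = (109/3)*141 = 5123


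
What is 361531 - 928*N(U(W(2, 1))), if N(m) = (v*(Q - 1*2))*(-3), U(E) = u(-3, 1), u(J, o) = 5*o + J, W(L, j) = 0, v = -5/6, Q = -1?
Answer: 368491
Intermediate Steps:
v = -⅚ (v = -5*⅙ = -⅚ ≈ -0.83333)
u(J, o) = J + 5*o
U(E) = 2 (U(E) = -3 + 5*1 = -3 + 5 = 2)
N(m) = -15/2 (N(m) = -5*(-1 - 1*2)/6*(-3) = -5*(-1 - 2)/6*(-3) = -⅚*(-3)*(-3) = (5/2)*(-3) = -15/2)
361531 - 928*N(U(W(2, 1))) = 361531 - 928*(-15)/2 = 361531 - 1*(-6960) = 361531 + 6960 = 368491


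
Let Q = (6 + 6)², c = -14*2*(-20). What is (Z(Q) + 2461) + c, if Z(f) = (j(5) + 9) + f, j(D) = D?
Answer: 3179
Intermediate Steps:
c = 560 (c = -28*(-20) = 560)
Q = 144 (Q = 12² = 144)
Z(f) = 14 + f (Z(f) = (5 + 9) + f = 14 + f)
(Z(Q) + 2461) + c = ((14 + 144) + 2461) + 560 = (158 + 2461) + 560 = 2619 + 560 = 3179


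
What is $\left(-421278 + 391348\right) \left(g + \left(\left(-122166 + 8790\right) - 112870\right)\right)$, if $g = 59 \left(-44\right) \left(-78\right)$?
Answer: $711076940$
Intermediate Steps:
$g = 202488$ ($g = \left(-2596\right) \left(-78\right) = 202488$)
$\left(-421278 + 391348\right) \left(g + \left(\left(-122166 + 8790\right) - 112870\right)\right) = \left(-421278 + 391348\right) \left(202488 + \left(\left(-122166 + 8790\right) - 112870\right)\right) = - 29930 \left(202488 - 226246\right) = \left(-29930\right) \left(-23758\right) = 711076940$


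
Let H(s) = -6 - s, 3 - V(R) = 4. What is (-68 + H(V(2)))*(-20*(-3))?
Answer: -4380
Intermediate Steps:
V(R) = -1 (V(R) = 3 - 1*4 = 3 - 4 = -1)
(-68 + H(V(2)))*(-20*(-3)) = (-68 + (-6 - 1*(-1)))*(-20*(-3)) = (-68 + (-6 + 1))*60 = (-68 - 5)*60 = -73*60 = -4380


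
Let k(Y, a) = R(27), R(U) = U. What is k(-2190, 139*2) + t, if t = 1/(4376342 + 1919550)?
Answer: 169989085/6295892 ≈ 27.000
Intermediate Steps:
k(Y, a) = 27
t = 1/6295892 ≈ 1.5883e-7
k(-2190, 139*2) + t = 27 + 1/6295892 = 169989085/6295892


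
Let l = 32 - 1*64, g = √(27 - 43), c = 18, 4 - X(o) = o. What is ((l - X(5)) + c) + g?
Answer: -13 + 4*I ≈ -13.0 + 4.0*I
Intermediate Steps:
X(o) = 4 - o
g = 4*I (g = √(-16) = 4*I ≈ 4.0*I)
l = -32 (l = 32 - 64 = -32)
((l - X(5)) + c) + g = ((-32 - (4 - 1*5)) + 18) + 4*I = ((-32 - (4 - 5)) + 18) + 4*I = ((-32 - 1*(-1)) + 18) + 4*I = ((-32 + 1) + 18) + 4*I = (-31 + 18) + 4*I = -13 + 4*I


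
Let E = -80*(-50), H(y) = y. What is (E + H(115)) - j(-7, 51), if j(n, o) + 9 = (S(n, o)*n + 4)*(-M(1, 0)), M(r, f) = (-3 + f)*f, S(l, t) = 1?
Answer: 4124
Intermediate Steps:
M(r, f) = f*(-3 + f)
E = 4000
j(n, o) = -9 (j(n, o) = -9 + (1*n + 4)*(-0*(-3 + 0)) = -9 + (n + 4)*(-0*(-3)) = -9 + (4 + n)*(-1*0) = -9 + (4 + n)*0 = -9 + 0 = -9)
(E + H(115)) - j(-7, 51) = (4000 + 115) - 1*(-9) = 4115 + 9 = 4124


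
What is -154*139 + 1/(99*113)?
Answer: -239468921/11187 ≈ -21406.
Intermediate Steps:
-154*139 + 1/(99*113) = -21406 + (1/99)*(1/113) = -21406 + 1/11187 = -239468921/11187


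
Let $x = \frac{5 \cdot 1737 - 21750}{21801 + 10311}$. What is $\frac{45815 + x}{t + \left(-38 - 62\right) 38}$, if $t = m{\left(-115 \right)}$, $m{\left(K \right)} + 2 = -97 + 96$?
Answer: $- \frac{490399405}{40707312} \approx -12.047$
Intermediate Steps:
$m{\left(K \right)} = -3$ ($m{\left(K \right)} = -2 + \left(-97 + 96\right) = -2 - 1 = -3$)
$t = -3$
$x = - \frac{4355}{10704}$ ($x = \frac{8685 - 21750}{32112} = \left(-13065\right) \frac{1}{32112} = - \frac{4355}{10704} \approx -0.40686$)
$\frac{45815 + x}{t + \left(-38 - 62\right) 38} = \frac{45815 - \frac{4355}{10704}}{-3 + \left(-38 - 62\right) 38} = \frac{490399405}{10704 \left(-3 - 3800\right)} = \frac{490399405}{10704 \left(-3803\right)} = \frac{490399405}{10704} \left(- \frac{1}{3803}\right) = - \frac{490399405}{40707312}$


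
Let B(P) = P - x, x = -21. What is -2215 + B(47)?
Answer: -2147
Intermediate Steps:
B(P) = 21 + P (B(P) = P - 1*(-21) = P + 21 = 21 + P)
-2215 + B(47) = -2215 + (21 + 47) = -2215 + 68 = -2147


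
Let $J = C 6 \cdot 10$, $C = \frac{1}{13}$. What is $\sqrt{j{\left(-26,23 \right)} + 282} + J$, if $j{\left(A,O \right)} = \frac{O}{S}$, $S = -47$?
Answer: $\frac{60}{13} + \frac{\sqrt{621857}}{47} \approx 21.394$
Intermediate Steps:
$j{\left(A,O \right)} = - \frac{O}{47}$ ($j{\left(A,O \right)} = \frac{O}{-47} = O \left(- \frac{1}{47}\right) = - \frac{O}{47}$)
$C = \frac{1}{13} \approx 0.076923$
$J = \frac{60}{13}$ ($J = \frac{1}{13} \cdot 6 \cdot 10 = \frac{6}{13} \cdot 10 = \frac{60}{13} \approx 4.6154$)
$\sqrt{j{\left(-26,23 \right)} + 282} + J = \sqrt{\left(- \frac{1}{47}\right) 23 + 282} + \frac{60}{13} = \sqrt{- \frac{23}{47} + 282} + \frac{60}{13} = \sqrt{\frac{13231}{47}} + \frac{60}{13} = \frac{\sqrt{621857}}{47} + \frac{60}{13} = \frac{60}{13} + \frac{\sqrt{621857}}{47}$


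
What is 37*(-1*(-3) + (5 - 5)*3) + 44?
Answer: 155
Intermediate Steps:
37*(-1*(-3) + (5 - 5)*3) + 44 = 37*(3 + 0*3) + 44 = 37*(3 + 0) + 44 = 37*3 + 44 = 111 + 44 = 155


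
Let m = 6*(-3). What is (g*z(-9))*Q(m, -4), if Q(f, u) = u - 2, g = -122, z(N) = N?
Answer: -6588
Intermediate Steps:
m = -18
Q(f, u) = -2 + u
(g*z(-9))*Q(m, -4) = (-122*(-9))*(-2 - 4) = 1098*(-6) = -6588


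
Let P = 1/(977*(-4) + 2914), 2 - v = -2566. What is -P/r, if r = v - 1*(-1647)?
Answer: 1/4189710 ≈ 2.3868e-7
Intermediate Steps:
v = 2568 (v = 2 - 1*(-2566) = 2 + 2566 = 2568)
r = 4215 (r = 2568 - 1*(-1647) = 2568 + 1647 = 4215)
P = -1/994 (P = 1/(-3908 + 2914) = 1/(-994) = -1/994 ≈ -0.0010060)
-P/r = -(-1)/(994*4215) = -1*(-1/4189710) = 1/4189710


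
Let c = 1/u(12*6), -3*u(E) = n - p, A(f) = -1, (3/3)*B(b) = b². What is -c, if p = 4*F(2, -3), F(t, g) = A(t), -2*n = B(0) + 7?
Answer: 6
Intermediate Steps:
B(b) = b²
n = -7/2 (n = -(0² + 7)/2 = -(0 + 7)/2 = -½*7 = -7/2 ≈ -3.5000)
F(t, g) = -1
p = -4 (p = 4*(-1) = -4)
u(E) = -⅙ (u(E) = -(-7/2 - 1*(-4))/3 = -(-7/2 + 4)/3 = -⅓*½ = -⅙)
c = -6 (c = 1/(-⅙) = -6)
-c = -1*(-6) = 6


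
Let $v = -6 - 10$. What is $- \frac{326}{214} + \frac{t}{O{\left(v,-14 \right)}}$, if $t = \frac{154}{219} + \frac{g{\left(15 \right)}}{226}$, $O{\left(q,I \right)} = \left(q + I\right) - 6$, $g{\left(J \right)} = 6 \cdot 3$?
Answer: $- \frac{147288307}{95325444} \approx -1.5451$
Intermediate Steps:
$g{\left(J \right)} = 18$
$v = -16$
$O{\left(q,I \right)} = -6 + I + q$ ($O{\left(q,I \right)} = \left(I + q\right) - 6 = -6 + I + q$)
$t = \frac{19373}{24747}$ ($t = \frac{154}{219} + \frac{18}{226} = 154 \cdot \frac{1}{219} + 18 \cdot \frac{1}{226} = \frac{154}{219} + \frac{9}{113} = \frac{19373}{24747} \approx 0.78284$)
$- \frac{326}{214} + \frac{t}{O{\left(v,-14 \right)}} = - \frac{326}{214} + \frac{19373}{24747 \left(-6 - 14 - 16\right)} = \left(-326\right) \frac{1}{214} + \frac{19373}{24747 \left(-36\right)} = - \frac{163}{107} + \frac{19373}{24747} \left(- \frac{1}{36}\right) = - \frac{163}{107} - \frac{19373}{890892} = - \frac{147288307}{95325444}$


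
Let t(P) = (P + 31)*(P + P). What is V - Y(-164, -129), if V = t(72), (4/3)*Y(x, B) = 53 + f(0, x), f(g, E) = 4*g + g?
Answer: 59169/4 ≈ 14792.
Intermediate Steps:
f(g, E) = 5*g
t(P) = 2*P*(31 + P) (t(P) = (31 + P)*(2*P) = 2*P*(31 + P))
Y(x, B) = 159/4 (Y(x, B) = 3*(53 + 5*0)/4 = 3*(53 + 0)/4 = (¾)*53 = 159/4)
V = 14832 (V = 2*72*(31 + 72) = 2*72*103 = 14832)
V - Y(-164, -129) = 14832 - 1*159/4 = 14832 - 159/4 = 59169/4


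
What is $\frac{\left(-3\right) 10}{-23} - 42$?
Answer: $- \frac{936}{23} \approx -40.696$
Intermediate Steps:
$\frac{\left(-3\right) 10}{-23} - 42 = \left(-30\right) \left(- \frac{1}{23}\right) - 42 = \frac{30}{23} - 42 = - \frac{936}{23}$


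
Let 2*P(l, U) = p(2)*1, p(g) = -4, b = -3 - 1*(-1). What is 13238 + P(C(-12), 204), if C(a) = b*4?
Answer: 13236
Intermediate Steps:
b = -2 (b = -3 + 1 = -2)
C(a) = -8 (C(a) = -2*4 = -8)
P(l, U) = -2 (P(l, U) = (-4*1)/2 = (½)*(-4) = -2)
13238 + P(C(-12), 204) = 13238 - 2 = 13236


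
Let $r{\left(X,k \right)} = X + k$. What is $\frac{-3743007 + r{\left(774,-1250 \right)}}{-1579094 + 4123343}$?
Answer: $- \frac{3743483}{2544249} \approx -1.4714$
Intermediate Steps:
$\frac{-3743007 + r{\left(774,-1250 \right)}}{-1579094 + 4123343} = \frac{-3743007 + \left(774 - 1250\right)}{-1579094 + 4123343} = \frac{-3743007 - 476}{2544249} = \left(-3743483\right) \frac{1}{2544249} = - \frac{3743483}{2544249}$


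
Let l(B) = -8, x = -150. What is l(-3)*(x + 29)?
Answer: 968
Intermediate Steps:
l(-3)*(x + 29) = -8*(-150 + 29) = -8*(-121) = 968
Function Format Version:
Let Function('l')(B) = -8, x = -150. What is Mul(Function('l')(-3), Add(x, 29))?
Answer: 968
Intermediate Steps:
Mul(Function('l')(-3), Add(x, 29)) = Mul(-8, Add(-150, 29)) = Mul(-8, -121) = 968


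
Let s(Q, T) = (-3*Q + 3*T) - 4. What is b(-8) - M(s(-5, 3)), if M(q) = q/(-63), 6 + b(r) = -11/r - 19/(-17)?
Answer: -27331/8568 ≈ -3.1899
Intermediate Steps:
b(r) = -83/17 - 11/r (b(r) = -6 + (-11/r - 19/(-17)) = -6 + (-11/r - 19*(-1/17)) = -6 + (-11/r + 19/17) = -6 + (19/17 - 11/r) = -83/17 - 11/r)
s(Q, T) = -4 - 3*Q + 3*T
M(q) = -q/63 (M(q) = q*(-1/63) = -q/63)
b(-8) - M(s(-5, 3)) = (-83/17 - 11/(-8)) - (-1)*(-4 - 3*(-5) + 3*3)/63 = (-83/17 - 11*(-⅛)) - (-1)*(-4 + 15 + 9)/63 = (-83/17 + 11/8) - (-1)*20/63 = -477/136 - 1*(-20/63) = -477/136 + 20/63 = -27331/8568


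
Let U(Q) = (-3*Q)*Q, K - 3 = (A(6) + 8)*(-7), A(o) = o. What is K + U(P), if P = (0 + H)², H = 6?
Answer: -3983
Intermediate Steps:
P = 36 (P = (0 + 6)² = 6² = 36)
K = -95 (K = 3 + (6 + 8)*(-7) = 3 + 14*(-7) = 3 - 98 = -95)
U(Q) = -3*Q²
K + U(P) = -95 - 3*36² = -95 - 3*1296 = -95 - 3888 = -3983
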